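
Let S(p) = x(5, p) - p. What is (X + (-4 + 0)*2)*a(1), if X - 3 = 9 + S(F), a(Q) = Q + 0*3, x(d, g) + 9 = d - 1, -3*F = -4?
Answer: -7/3 ≈ -2.3333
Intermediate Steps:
F = 4/3 (F = -⅓*(-4) = 4/3 ≈ 1.3333)
x(d, g) = -10 + d (x(d, g) = -9 + (d - 1) = -9 + (-1 + d) = -10 + d)
a(Q) = Q (a(Q) = Q + 0 = Q)
S(p) = -5 - p (S(p) = (-10 + 5) - p = -5 - p)
X = 17/3 (X = 3 + (9 + (-5 - 1*4/3)) = 3 + (9 + (-5 - 4/3)) = 3 + (9 - 19/3) = 3 + 8/3 = 17/3 ≈ 5.6667)
(X + (-4 + 0)*2)*a(1) = (17/3 + (-4 + 0)*2)*1 = (17/3 - 4*2)*1 = (17/3 - 8)*1 = -7/3*1 = -7/3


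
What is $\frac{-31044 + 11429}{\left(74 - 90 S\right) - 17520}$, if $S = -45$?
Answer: $\frac{19615}{13396} \approx 1.4642$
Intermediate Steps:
$\frac{-31044 + 11429}{\left(74 - 90 S\right) - 17520} = \frac{-31044 + 11429}{\left(74 - -4050\right) - 17520} = - \frac{19615}{\left(74 + 4050\right) - 17520} = - \frac{19615}{4124 - 17520} = - \frac{19615}{-13396} = \left(-19615\right) \left(- \frac{1}{13396}\right) = \frac{19615}{13396}$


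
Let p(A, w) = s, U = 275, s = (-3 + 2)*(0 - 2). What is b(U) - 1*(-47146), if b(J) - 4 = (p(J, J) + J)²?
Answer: 123879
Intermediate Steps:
s = 2 (s = -1*(-2) = 2)
p(A, w) = 2
b(J) = 4 + (2 + J)²
b(U) - 1*(-47146) = (4 + (2 + 275)²) - 1*(-47146) = (4 + 277²) + 47146 = (4 + 76729) + 47146 = 76733 + 47146 = 123879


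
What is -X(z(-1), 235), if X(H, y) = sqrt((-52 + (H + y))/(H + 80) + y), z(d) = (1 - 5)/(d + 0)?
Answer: -sqrt(418467)/42 ≈ -15.402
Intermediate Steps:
z(d) = -4/d
X(H, y) = sqrt(y + (-52 + H + y)/(80 + H)) (X(H, y) = sqrt((-52 + H + y)/(80 + H) + y) = sqrt(y + (-52 + H + y)/(80 + H)))
-X(z(-1), 235) = -sqrt((-52 - 4/(-1) + 235 + 235*(80 - 4/(-1)))/(80 - 4/(-1))) = -sqrt((-52 - 4*(-1) + 235 + 235*(80 - 4*(-1)))/(80 - 4*(-1))) = -sqrt((-52 + 4 + 235 + 235*(80 + 4))/(80 + 4)) = -sqrt((-52 + 4 + 235 + 235*84)/84) = -sqrt((-52 + 4 + 235 + 19740)/84) = -sqrt((1/84)*19927) = -sqrt(19927/84) = -sqrt(418467)/42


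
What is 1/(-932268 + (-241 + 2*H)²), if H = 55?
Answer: -1/915107 ≈ -1.0928e-6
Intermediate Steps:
1/(-932268 + (-241 + 2*H)²) = 1/(-932268 + (-241 + 2*55)²) = 1/(-932268 + (-241 + 110)²) = 1/(-932268 + (-131)²) = 1/(-932268 + 17161) = 1/(-915107) = -1/915107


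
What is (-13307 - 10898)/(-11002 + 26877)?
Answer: -4841/3175 ≈ -1.5247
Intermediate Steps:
(-13307 - 10898)/(-11002 + 26877) = -24205/15875 = -24205*1/15875 = -4841/3175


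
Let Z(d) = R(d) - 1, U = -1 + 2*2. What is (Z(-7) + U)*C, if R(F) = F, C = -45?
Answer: 225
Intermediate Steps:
U = 3 (U = -1 + 4 = 3)
Z(d) = -1 + d (Z(d) = d - 1 = -1 + d)
(Z(-7) + U)*C = ((-1 - 7) + 3)*(-45) = (-8 + 3)*(-45) = -5*(-45) = 225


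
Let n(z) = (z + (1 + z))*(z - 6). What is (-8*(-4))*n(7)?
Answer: 480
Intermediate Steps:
n(z) = (1 + 2*z)*(-6 + z)
(-8*(-4))*n(7) = (-8*(-4))*(-6 - 11*7 + 2*7²) = 32*(-6 - 77 + 2*49) = 32*(-6 - 77 + 98) = 32*15 = 480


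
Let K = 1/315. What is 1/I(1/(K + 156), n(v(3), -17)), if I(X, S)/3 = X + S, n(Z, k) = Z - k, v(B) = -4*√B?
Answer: 2566732712/109219186623 + 2414837881*√3/436876746492 ≈ 0.033075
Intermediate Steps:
K = 1/315 ≈ 0.0031746
I(X, S) = 3*S + 3*X (I(X, S) = 3*(X + S) = 3*(S + X) = 3*S + 3*X)
1/I(1/(K + 156), n(v(3), -17)) = 1/(3*(-4*√3 - 1*(-17)) + 3/(1/315 + 156)) = 1/(3*(-4*√3 + 17) + 3/(49141/315)) = 1/(3*(17 - 4*√3) + 3*(315/49141)) = 1/((51 - 12*√3) + 945/49141) = 1/(2507136/49141 - 12*√3)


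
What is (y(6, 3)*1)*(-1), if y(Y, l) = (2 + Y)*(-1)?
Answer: 8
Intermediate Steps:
y(Y, l) = -2 - Y
(y(6, 3)*1)*(-1) = ((-2 - 1*6)*1)*(-1) = ((-2 - 6)*1)*(-1) = -8*1*(-1) = -8*(-1) = 8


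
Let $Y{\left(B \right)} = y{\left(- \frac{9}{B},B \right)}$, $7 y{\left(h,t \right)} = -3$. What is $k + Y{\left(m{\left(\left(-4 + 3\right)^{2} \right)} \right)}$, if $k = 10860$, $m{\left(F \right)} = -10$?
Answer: $\frac{76017}{7} \approx 10860.0$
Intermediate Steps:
$y{\left(h,t \right)} = - \frac{3}{7}$ ($y{\left(h,t \right)} = \frac{1}{7} \left(-3\right) = - \frac{3}{7}$)
$Y{\left(B \right)} = - \frac{3}{7}$
$k + Y{\left(m{\left(\left(-4 + 3\right)^{2} \right)} \right)} = 10860 - \frac{3}{7} = \frac{76017}{7}$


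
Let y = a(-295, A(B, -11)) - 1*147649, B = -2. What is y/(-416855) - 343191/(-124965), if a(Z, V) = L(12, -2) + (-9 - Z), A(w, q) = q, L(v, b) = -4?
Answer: 10765106764/3472819005 ≈ 3.0998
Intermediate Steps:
a(Z, V) = -13 - Z (a(Z, V) = -4 + (-9 - Z) = -13 - Z)
y = -147367 (y = (-13 - 1*(-295)) - 1*147649 = (-13 + 295) - 147649 = 282 - 147649 = -147367)
y/(-416855) - 343191/(-124965) = -147367/(-416855) - 343191/(-124965) = -147367*(-1/416855) - 343191*(-1/124965) = 147367/416855 + 114397/41655 = 10765106764/3472819005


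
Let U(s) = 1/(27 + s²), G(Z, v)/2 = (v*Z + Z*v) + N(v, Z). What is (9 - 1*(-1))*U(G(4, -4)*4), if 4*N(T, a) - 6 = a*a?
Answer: 10/44971 ≈ 0.00022237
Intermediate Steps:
N(T, a) = 3/2 + a²/4 (N(T, a) = 3/2 + (a*a)/4 = 3/2 + a²/4)
G(Z, v) = 3 + Z²/2 + 4*Z*v (G(Z, v) = 2*((v*Z + Z*v) + (3/2 + Z²/4)) = 2*((Z*v + Z*v) + (3/2 + Z²/4)) = 2*(2*Z*v + (3/2 + Z²/4)) = 2*(3/2 + Z²/4 + 2*Z*v) = 3 + Z²/2 + 4*Z*v)
(9 - 1*(-1))*U(G(4, -4)*4) = (9 - 1*(-1))/(27 + ((3 + (½)*4² + 4*4*(-4))*4)²) = (9 + 1)/(27 + ((3 + (½)*16 - 64)*4)²) = 10/(27 + ((3 + 8 - 64)*4)²) = 10/(27 + (-53*4)²) = 10/(27 + (-212)²) = 10/(27 + 44944) = 10/44971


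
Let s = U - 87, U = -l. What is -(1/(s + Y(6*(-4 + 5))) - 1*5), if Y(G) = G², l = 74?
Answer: 626/125 ≈ 5.0080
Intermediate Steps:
U = -74 (U = -1*74 = -74)
s = -161 (s = -74 - 87 = -161)
-(1/(s + Y(6*(-4 + 5))) - 1*5) = -(1/(-161 + (6*(-4 + 5))²) - 1*5) = -(1/(-161 + (6*1)²) - 5) = -(1/(-161 + 6²) - 5) = -(1/(-161 + 36) - 5) = -(1/(-125) - 5) = -(-1/125 - 5) = -1*(-626/125) = 626/125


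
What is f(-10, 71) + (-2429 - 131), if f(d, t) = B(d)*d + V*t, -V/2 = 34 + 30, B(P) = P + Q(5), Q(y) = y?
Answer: -11598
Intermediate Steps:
B(P) = 5 + P (B(P) = P + 5 = 5 + P)
V = -128 (V = -2*(34 + 30) = -2*64 = -128)
f(d, t) = -128*t + d*(5 + d) (f(d, t) = (5 + d)*d - 128*t = d*(5 + d) - 128*t = -128*t + d*(5 + d))
f(-10, 71) + (-2429 - 131) = (-128*71 - 10*(5 - 10)) + (-2429 - 131) = (-9088 - 10*(-5)) - 2560 = (-9088 + 50) - 2560 = -9038 - 2560 = -11598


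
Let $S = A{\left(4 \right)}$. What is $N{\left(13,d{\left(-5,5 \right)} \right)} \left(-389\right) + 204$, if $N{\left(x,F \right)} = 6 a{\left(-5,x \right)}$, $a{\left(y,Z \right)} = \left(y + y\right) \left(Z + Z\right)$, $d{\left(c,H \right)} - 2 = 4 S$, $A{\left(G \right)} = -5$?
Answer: $607044$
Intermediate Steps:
$S = -5$
$d{\left(c,H \right)} = -18$ ($d{\left(c,H \right)} = 2 + 4 \left(-5\right) = 2 - 20 = -18$)
$a{\left(y,Z \right)} = 4 Z y$ ($a{\left(y,Z \right)} = 2 y 2 Z = 4 Z y$)
$N{\left(x,F \right)} = - 120 x$ ($N{\left(x,F \right)} = 6 \cdot 4 x \left(-5\right) = 6 \left(- 20 x\right) = - 120 x$)
$N{\left(13,d{\left(-5,5 \right)} \right)} \left(-389\right) + 204 = \left(-120\right) 13 \left(-389\right) + 204 = \left(-1560\right) \left(-389\right) + 204 = 606840 + 204 = 607044$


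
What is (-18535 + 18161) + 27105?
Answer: 26731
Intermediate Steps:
(-18535 + 18161) + 27105 = -374 + 27105 = 26731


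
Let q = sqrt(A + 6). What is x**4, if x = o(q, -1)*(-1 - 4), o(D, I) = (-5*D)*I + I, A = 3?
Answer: 24010000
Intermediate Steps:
q = 3 (q = sqrt(3 + 6) = sqrt(9) = 3)
o(D, I) = I - 5*D*I (o(D, I) = -5*D*I + I = I - 5*D*I)
x = -70 (x = (-(1 - 5*3))*(-1 - 4) = -(1 - 15)*(-5) = -1*(-14)*(-5) = 14*(-5) = -70)
x**4 = (-70)**4 = 24010000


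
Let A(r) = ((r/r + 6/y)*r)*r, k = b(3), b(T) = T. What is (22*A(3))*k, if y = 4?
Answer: 1485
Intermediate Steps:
k = 3
A(r) = 5*r²/2 (A(r) = ((r/r + 6/4)*r)*r = ((1 + 6*(¼))*r)*r = ((1 + 3/2)*r)*r = (5*r/2)*r = 5*r²/2)
(22*A(3))*k = (22*((5/2)*3²))*3 = (22*((5/2)*9))*3 = (22*(45/2))*3 = 495*3 = 1485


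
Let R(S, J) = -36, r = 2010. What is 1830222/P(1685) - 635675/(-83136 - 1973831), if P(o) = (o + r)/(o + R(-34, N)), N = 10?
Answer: 6208002966074551/7600493065 ≈ 8.1679e+5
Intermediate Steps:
P(o) = (2010 + o)/(-36 + o) (P(o) = (o + 2010)/(o - 36) = (2010 + o)/(-36 + o))
1830222/P(1685) - 635675/(-83136 - 1973831) = 1830222/(((2010 + 1685)/(-36 + 1685))) - 635675/(-83136 - 1973831) = 1830222/((3695/1649)) - 635675/(-2056967) = 1830222/(((1/1649)*3695)) - 635675*(-1/2056967) = 1830222/(3695/1649) + 635675/2056967 = 1830222*(1649/3695) + 635675/2056967 = 3018036078/3695 + 635675/2056967 = 6208002966074551/7600493065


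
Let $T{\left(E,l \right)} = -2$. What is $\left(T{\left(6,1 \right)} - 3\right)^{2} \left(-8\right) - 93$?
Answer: $-293$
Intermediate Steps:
$\left(T{\left(6,1 \right)} - 3\right)^{2} \left(-8\right) - 93 = \left(-2 - 3\right)^{2} \left(-8\right) - 93 = \left(-5\right)^{2} \left(-8\right) - 93 = 25 \left(-8\right) - 93 = -200 - 93 = -293$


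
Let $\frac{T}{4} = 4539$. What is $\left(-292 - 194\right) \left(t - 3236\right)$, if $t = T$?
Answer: $-7251120$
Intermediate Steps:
$T = 18156$ ($T = 4 \cdot 4539 = 18156$)
$t = 18156$
$\left(-292 - 194\right) \left(t - 3236\right) = \left(-292 - 194\right) \left(18156 - 3236\right) = \left(-486\right) 14920 = -7251120$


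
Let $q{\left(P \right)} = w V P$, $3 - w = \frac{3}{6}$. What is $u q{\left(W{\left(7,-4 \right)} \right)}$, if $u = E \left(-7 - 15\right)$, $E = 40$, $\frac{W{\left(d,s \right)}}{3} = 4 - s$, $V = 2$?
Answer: $-105600$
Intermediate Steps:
$W{\left(d,s \right)} = 12 - 3 s$ ($W{\left(d,s \right)} = 3 \left(4 - s\right) = 12 - 3 s$)
$w = \frac{5}{2}$ ($w = 3 - \frac{3}{6} = 3 - 3 \cdot \frac{1}{6} = 3 - \frac{1}{2} = \frac{5}{2} \approx 2.5$)
$u = -880$ ($u = 40 \left(-7 - 15\right) = 40 \left(-22\right) = -880$)
$q{\left(P \right)} = 5 P$ ($q{\left(P \right)} = \frac{5}{2} \cdot 2 P = 5 P$)
$u q{\left(W{\left(7,-4 \right)} \right)} = - 880 \cdot 5 \left(12 - -12\right) = - 880 \cdot 5 \left(12 + 12\right) = - 880 \cdot 5 \cdot 24 = \left(-880\right) 120 = -105600$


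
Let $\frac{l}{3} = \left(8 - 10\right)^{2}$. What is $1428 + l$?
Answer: $1440$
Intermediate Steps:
$l = 12$ ($l = 3 \left(8 - 10\right)^{2} = 3 \left(-2\right)^{2} = 3 \cdot 4 = 12$)
$1428 + l = 1428 + 12 = 1440$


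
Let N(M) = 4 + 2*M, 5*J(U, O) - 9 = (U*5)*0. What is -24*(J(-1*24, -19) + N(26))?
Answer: -6936/5 ≈ -1387.2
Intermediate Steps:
J(U, O) = 9/5 (J(U, O) = 9/5 + ((U*5)*0)/5 = 9/5 + ((5*U)*0)/5 = 9/5 + (1/5)*0 = 9/5 + 0 = 9/5)
-24*(J(-1*24, -19) + N(26)) = -24*(9/5 + (4 + 2*26)) = -24*(9/5 + (4 + 52)) = -24*(9/5 + 56) = -24*289/5 = -6936/5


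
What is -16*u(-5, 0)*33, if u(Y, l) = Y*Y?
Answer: -13200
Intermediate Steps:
u(Y, l) = Y**2
-16*u(-5, 0)*33 = -16*(-5)**2*33 = -16*25*33 = -400*33 = -13200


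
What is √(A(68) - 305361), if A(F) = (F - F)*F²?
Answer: 3*I*√33929 ≈ 552.59*I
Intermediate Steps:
A(F) = 0 (A(F) = 0*F² = 0)
√(A(68) - 305361) = √(0 - 305361) = √(-305361) = 3*I*√33929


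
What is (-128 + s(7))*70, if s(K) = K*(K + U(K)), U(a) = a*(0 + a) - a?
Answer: 15050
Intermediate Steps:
U(a) = a² - a (U(a) = a*a - a = a² - a)
s(K) = K*(K + K*(-1 + K))
(-128 + s(7))*70 = (-128 + 7³)*70 = (-128 + 343)*70 = 215*70 = 15050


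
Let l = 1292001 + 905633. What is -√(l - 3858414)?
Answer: -2*I*√415195 ≈ -1288.7*I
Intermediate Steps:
l = 2197634
-√(l - 3858414) = -√(2197634 - 3858414) = -√(-1660780) = -2*I*√415195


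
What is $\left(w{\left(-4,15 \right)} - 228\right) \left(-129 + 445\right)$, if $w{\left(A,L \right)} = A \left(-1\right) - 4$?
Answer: $-72048$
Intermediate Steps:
$w{\left(A,L \right)} = -4 - A$ ($w{\left(A,L \right)} = - A - 4 = -4 - A$)
$\left(w{\left(-4,15 \right)} - 228\right) \left(-129 + 445\right) = \left(\left(-4 - -4\right) - 228\right) \left(-129 + 445\right) = \left(\left(-4 + 4\right) - 228\right) 316 = \left(0 - 228\right) 316 = \left(-228\right) 316 = -72048$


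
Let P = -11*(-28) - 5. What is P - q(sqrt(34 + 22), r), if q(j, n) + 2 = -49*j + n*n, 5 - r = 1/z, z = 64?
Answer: 1147519/4096 + 98*sqrt(14) ≈ 646.84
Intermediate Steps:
P = 303 (P = 308 - 5 = 303)
r = 319/64 (r = 5 - 1/64 = 319/64 ≈ 4.9844)
q(j, n) = -2 + n**2 - 49*j (q(j, n) = -2 + (-49*j + n*n) = -2 + (-49*j + n**2) = -2 + (n**2 - 49*j) = -2 + n**2 - 49*j)
P - q(sqrt(34 + 22), r) = 303 - (-2 + (319/64)**2 - 49*sqrt(34 + 22)) = 303 - (-2 + 101761/4096 - 98*sqrt(14)) = 303 - (93569/4096 - 98*sqrt(14)) = 303 + (-93569/4096 + 98*sqrt(14)) = 1147519/4096 + 98*sqrt(14)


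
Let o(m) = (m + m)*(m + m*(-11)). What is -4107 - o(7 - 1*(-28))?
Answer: 20393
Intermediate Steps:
o(m) = -20*m² (o(m) = (2*m)*(m - 11*m) = (2*m)*(-10*m) = -20*m²)
-4107 - o(7 - 1*(-28)) = -4107 - (-20)*(7 - 1*(-28))² = -4107 - (-20)*(7 + 28)² = -4107 - (-20)*35² = -4107 - (-20)*1225 = -4107 - 1*(-24500) = -4107 + 24500 = 20393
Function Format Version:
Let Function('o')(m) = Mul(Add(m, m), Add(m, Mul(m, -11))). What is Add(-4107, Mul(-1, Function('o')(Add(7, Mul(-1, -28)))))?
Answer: 20393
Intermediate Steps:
Function('o')(m) = Mul(-20, Pow(m, 2)) (Function('o')(m) = Mul(Mul(2, m), Add(m, Mul(-11, m))) = Mul(Mul(2, m), Mul(-10, m)) = Mul(-20, Pow(m, 2)))
Add(-4107, Mul(-1, Function('o')(Add(7, Mul(-1, -28))))) = Add(-4107, Mul(-1, Mul(-20, Pow(Add(7, Mul(-1, -28)), 2)))) = Add(-4107, Mul(-1, Mul(-20, Pow(Add(7, 28), 2)))) = Add(-4107, Mul(-1, Mul(-20, Pow(35, 2)))) = Add(-4107, Mul(-1, Mul(-20, 1225))) = Add(-4107, Mul(-1, -24500)) = Add(-4107, 24500) = 20393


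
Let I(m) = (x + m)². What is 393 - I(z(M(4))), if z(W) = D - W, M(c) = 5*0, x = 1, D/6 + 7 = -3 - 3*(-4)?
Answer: 224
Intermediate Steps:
D = 12 (D = -42 + 6*(-3 - 3*(-4)) = -42 + 6*(-3 + 12) = -42 + 6*9 = -42 + 54 = 12)
M(c) = 0
z(W) = 12 - W
I(m) = (1 + m)²
393 - I(z(M(4))) = 393 - (1 + (12 - 1*0))² = 393 - (1 + (12 + 0))² = 393 - (1 + 12)² = 393 - 1*13² = 393 - 1*169 = 393 - 169 = 224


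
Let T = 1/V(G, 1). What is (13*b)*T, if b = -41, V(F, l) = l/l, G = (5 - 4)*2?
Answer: -533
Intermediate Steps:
G = 2 (G = 1*2 = 2)
V(F, l) = 1
T = 1 (T = 1/1 = 1)
(13*b)*T = (13*(-41))*1 = -533*1 = -533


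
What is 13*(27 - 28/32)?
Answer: 2717/8 ≈ 339.63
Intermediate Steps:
13*(27 - 28/32) = 13*(27 - 28*1/32) = 13*(27 - 7/8) = 13*(209/8) = 2717/8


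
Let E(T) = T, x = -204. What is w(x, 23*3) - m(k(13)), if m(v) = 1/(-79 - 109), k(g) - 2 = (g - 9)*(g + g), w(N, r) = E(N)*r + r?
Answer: -2633315/188 ≈ -14007.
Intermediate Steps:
w(N, r) = r + N*r (w(N, r) = N*r + r = r + N*r)
k(g) = 2 + 2*g*(-9 + g) (k(g) = 2 + (g - 9)*(g + g) = 2 + (-9 + g)*(2*g) = 2 + 2*g*(-9 + g))
m(v) = -1/188 (m(v) = 1/(-188) = -1/188)
w(x, 23*3) - m(k(13)) = (23*3)*(1 - 204) - 1*(-1/188) = 69*(-203) + 1/188 = -14007 + 1/188 = -2633315/188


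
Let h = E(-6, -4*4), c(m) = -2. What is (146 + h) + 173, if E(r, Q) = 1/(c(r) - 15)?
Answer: 5422/17 ≈ 318.94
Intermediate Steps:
E(r, Q) = -1/17 (E(r, Q) = 1/(-2 - 15) = 1/(-17) = -1/17)
h = -1/17 ≈ -0.058824
(146 + h) + 173 = (146 - 1/17) + 173 = 2481/17 + 173 = 5422/17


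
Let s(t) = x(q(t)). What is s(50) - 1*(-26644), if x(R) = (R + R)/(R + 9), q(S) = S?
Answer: 1572096/59 ≈ 26646.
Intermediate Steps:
x(R) = 2*R/(9 + R) (x(R) = (2*R)/(9 + R) = 2*R/(9 + R))
s(t) = 2*t/(9 + t)
s(50) - 1*(-26644) = 2*50/(9 + 50) - 1*(-26644) = 2*50/59 + 26644 = 2*50*(1/59) + 26644 = 100/59 + 26644 = 1572096/59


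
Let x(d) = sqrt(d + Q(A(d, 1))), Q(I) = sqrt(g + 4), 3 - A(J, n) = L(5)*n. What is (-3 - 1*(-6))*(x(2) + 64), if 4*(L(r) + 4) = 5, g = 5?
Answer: 192 + 3*sqrt(5) ≈ 198.71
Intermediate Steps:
L(r) = -11/4 (L(r) = -4 + (1/4)*5 = -4 + 5/4 = -11/4)
A(J, n) = 3 + 11*n/4 (A(J, n) = 3 - (-11)*n/4 = 3 + 11*n/4)
Q(I) = 3 (Q(I) = sqrt(5 + 4) = sqrt(9) = 3)
x(d) = sqrt(3 + d) (x(d) = sqrt(d + 3) = sqrt(3 + d))
(-3 - 1*(-6))*(x(2) + 64) = (-3 - 1*(-6))*(sqrt(3 + 2) + 64) = (-3 + 6)*(sqrt(5) + 64) = 3*(64 + sqrt(5)) = 192 + 3*sqrt(5)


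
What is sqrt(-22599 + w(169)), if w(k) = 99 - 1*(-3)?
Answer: I*sqrt(22497) ≈ 149.99*I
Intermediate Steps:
w(k) = 102 (w(k) = 99 + 3 = 102)
sqrt(-22599 + w(169)) = sqrt(-22599 + 102) = sqrt(-22497) = I*sqrt(22497)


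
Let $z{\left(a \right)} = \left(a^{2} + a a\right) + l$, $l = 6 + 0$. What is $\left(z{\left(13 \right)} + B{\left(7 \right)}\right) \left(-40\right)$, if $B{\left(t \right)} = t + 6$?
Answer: $-14280$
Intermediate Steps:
$l = 6$
$z{\left(a \right)} = 6 + 2 a^{2}$ ($z{\left(a \right)} = \left(a^{2} + a a\right) + 6 = \left(a^{2} + a^{2}\right) + 6 = 2 a^{2} + 6 = 6 + 2 a^{2}$)
$B{\left(t \right)} = 6 + t$
$\left(z{\left(13 \right)} + B{\left(7 \right)}\right) \left(-40\right) = \left(\left(6 + 2 \cdot 13^{2}\right) + \left(6 + 7\right)\right) \left(-40\right) = \left(\left(6 + 2 \cdot 169\right) + 13\right) \left(-40\right) = \left(\left(6 + 338\right) + 13\right) \left(-40\right) = \left(344 + 13\right) \left(-40\right) = 357 \left(-40\right) = -14280$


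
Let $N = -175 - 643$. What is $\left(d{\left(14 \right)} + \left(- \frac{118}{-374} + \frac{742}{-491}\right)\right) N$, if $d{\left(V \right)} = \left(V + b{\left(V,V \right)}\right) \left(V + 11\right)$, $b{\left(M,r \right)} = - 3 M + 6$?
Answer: $\frac{41398272430}{91817} \approx 4.5088 \cdot 10^{5}$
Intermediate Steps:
$N = -818$
$b{\left(M,r \right)} = 6 - 3 M$
$d{\left(V \right)} = \left(6 - 2 V\right) \left(11 + V\right)$ ($d{\left(V \right)} = \left(V - \left(-6 + 3 V\right)\right) \left(V + 11\right) = \left(6 - 2 V\right) \left(11 + V\right)$)
$\left(d{\left(14 \right)} + \left(- \frac{118}{-374} + \frac{742}{-491}\right)\right) N = \left(\left(66 - 224 - 2 \cdot 14^{2}\right) + \left(- \frac{118}{-374} + \frac{742}{-491}\right)\right) \left(-818\right) = \left(\left(66 - 224 - 392\right) + \left(\left(-118\right) \left(- \frac{1}{374}\right) + 742 \left(- \frac{1}{491}\right)\right)\right) \left(-818\right) = \left(\left(66 - 224 - 392\right) + \left(\frac{59}{187} - \frac{742}{491}\right)\right) \left(-818\right) = \left(-550 - \frac{109785}{91817}\right) \left(-818\right) = \left(- \frac{50609135}{91817}\right) \left(-818\right) = \frac{41398272430}{91817}$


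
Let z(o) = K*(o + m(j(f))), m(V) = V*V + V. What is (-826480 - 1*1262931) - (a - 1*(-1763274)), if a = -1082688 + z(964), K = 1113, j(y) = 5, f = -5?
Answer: -3876319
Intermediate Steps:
m(V) = V + V² (m(V) = V² + V = V + V²)
z(o) = 33390 + 1113*o (z(o) = 1113*(o + 5*(1 + 5)) = 1113*(o + 5*6) = 1113*(o + 30) = 1113*(30 + o) = 33390 + 1113*o)
a = 23634 (a = -1082688 + (33390 + 1113*964) = -1082688 + (33390 + 1072932) = -1082688 + 1106322 = 23634)
(-826480 - 1*1262931) - (a - 1*(-1763274)) = (-826480 - 1*1262931) - (23634 - 1*(-1763274)) = (-826480 - 1262931) - (23634 + 1763274) = -2089411 - 1*1786908 = -2089411 - 1786908 = -3876319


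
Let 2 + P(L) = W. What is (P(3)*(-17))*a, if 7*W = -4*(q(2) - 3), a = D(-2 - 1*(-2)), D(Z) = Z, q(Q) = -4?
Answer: 0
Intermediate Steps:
a = 0 (a = -2 - 1*(-2) = -2 + 2 = 0)
W = 4 (W = (-4*(-4 - 3))/7 = (-4*(-7))/7 = (⅐)*28 = 4)
P(L) = 2 (P(L) = -2 + 4 = 2)
(P(3)*(-17))*a = (2*(-17))*0 = -34*0 = 0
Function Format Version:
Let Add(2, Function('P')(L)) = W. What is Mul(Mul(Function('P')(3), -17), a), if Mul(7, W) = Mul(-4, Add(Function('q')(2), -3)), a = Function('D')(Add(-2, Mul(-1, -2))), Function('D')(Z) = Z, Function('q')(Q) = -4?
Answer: 0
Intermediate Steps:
a = 0 (a = Add(-2, Mul(-1, -2)) = Add(-2, 2) = 0)
W = 4 (W = Mul(Rational(1, 7), Mul(-4, Add(-4, -3))) = Mul(Rational(1, 7), Mul(-4, -7)) = Mul(Rational(1, 7), 28) = 4)
Function('P')(L) = 2 (Function('P')(L) = Add(-2, 4) = 2)
Mul(Mul(Function('P')(3), -17), a) = Mul(Mul(2, -17), 0) = Mul(-34, 0) = 0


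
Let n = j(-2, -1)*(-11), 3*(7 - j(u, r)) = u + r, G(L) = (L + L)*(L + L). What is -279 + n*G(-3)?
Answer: -3447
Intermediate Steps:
G(L) = 4*L² (G(L) = (2*L)*(2*L) = 4*L²)
j(u, r) = 7 - r/3 - u/3 (j(u, r) = 7 - (u + r)/3 = 7 - (r + u)/3 = 7 + (-r/3 - u/3) = 7 - r/3 - u/3)
n = -88 (n = (7 - ⅓*(-1) - ⅓*(-2))*(-11) = (7 + ⅓ + ⅔)*(-11) = 8*(-11) = -88)
-279 + n*G(-3) = -279 - 352*(-3)² = -279 - 352*9 = -279 - 88*36 = -279 - 3168 = -3447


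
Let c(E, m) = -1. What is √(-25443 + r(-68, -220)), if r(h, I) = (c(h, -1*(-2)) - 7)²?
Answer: I*√25379 ≈ 159.31*I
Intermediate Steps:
r(h, I) = 64 (r(h, I) = (-1 - 7)² = (-8)² = 64)
√(-25443 + r(-68, -220)) = √(-25443 + 64) = √(-25379) = I*√25379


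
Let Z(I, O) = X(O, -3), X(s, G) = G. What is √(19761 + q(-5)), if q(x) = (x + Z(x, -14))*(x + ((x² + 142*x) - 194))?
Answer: √26833 ≈ 163.81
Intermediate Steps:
Z(I, O) = -3
q(x) = (-3 + x)*(-194 + x² + 143*x) (q(x) = (x - 3)*(x + ((x² + 142*x) - 194)) = (-3 + x)*(x + (-194 + x² + 142*x)) = (-3 + x)*(-194 + x² + 143*x))
√(19761 + q(-5)) = √(19761 + (582 + (-5)³ - 623*(-5) + 140*(-5)²)) = √(19761 + (582 - 125 + 3115 + 140*25)) = √(19761 + (582 - 125 + 3115 + 3500)) = √(19761 + 7072) = √26833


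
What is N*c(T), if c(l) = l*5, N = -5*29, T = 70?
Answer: -50750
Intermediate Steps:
N = -145
c(l) = 5*l
N*c(T) = -725*70 = -145*350 = -50750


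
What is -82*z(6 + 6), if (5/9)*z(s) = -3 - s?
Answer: 2214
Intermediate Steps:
z(s) = -27/5 - 9*s/5 (z(s) = 9*(-3 - s)/5 = -27/5 - 9*s/5)
-82*z(6 + 6) = -82*(-27/5 - 9*(6 + 6)/5) = -82*(-27/5 - 9/5*12) = -82*(-27/5 - 108/5) = -82*(-27) = 2214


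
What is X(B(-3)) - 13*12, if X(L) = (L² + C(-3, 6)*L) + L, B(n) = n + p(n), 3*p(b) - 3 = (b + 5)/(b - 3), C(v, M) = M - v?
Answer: -13985/81 ≈ -172.65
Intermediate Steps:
p(b) = 1 + (5 + b)/(3*(-3 + b)) (p(b) = 1 + ((b + 5)/(b - 3))/3 = 1 + ((5 + b)/(-3 + b))/3 = 1 + (5 + b)/(3*(-3 + b)))
B(n) = n + 4*(-1 + n)/(3*(-3 + n))
X(L) = L² + 10*L (X(L) = (L² + (6 - 1*(-3))*L) + L = (L² + (6 + 3)*L) + L = (L² + 9*L) + L = L² + 10*L)
X(B(-3)) - 13*12 = ((-4 - 5*(-3) + 3*(-3)²)/(3*(-3 - 3)))*(10 + (-4 - 5*(-3) + 3*(-3)²)/(3*(-3 - 3))) - 13*12 = ((⅓)*(-4 + 15 + 3*9)/(-6))*(10 + (⅓)*(-4 + 15 + 3*9)/(-6)) - 156 = ((⅓)*(-⅙)*(-4 + 15 + 27))*(10 + (⅓)*(-⅙)*(-4 + 15 + 27)) - 156 = ((⅓)*(-⅙)*38)*(10 + (⅓)*(-⅙)*38) - 156 = -19*(10 - 19/9)/9 - 156 = -19/9*71/9 - 156 = -1349/81 - 156 = -13985/81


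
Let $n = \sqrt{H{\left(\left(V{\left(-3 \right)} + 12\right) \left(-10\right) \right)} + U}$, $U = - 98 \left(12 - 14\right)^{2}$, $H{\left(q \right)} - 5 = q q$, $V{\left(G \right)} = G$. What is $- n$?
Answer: $- 3 \sqrt{857} \approx -87.824$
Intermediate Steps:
$H{\left(q \right)} = 5 + q^{2}$ ($H{\left(q \right)} = 5 + q q = 5 + q^{2}$)
$U = -392$ ($U = - 98 \left(-2\right)^{2} = \left(-98\right) 4 = -392$)
$n = 3 \sqrt{857}$ ($n = \sqrt{\left(5 + \left(\left(-3 + 12\right) \left(-10\right)\right)^{2}\right) - 392} = \sqrt{\left(5 + \left(9 \left(-10\right)\right)^{2}\right) - 392} = \sqrt{\left(5 + \left(-90\right)^{2}\right) - 392} = \sqrt{\left(5 + 8100\right) - 392} = \sqrt{8105 - 392} = \sqrt{7713} = 3 \sqrt{857} \approx 87.824$)
$- n = - 3 \sqrt{857}$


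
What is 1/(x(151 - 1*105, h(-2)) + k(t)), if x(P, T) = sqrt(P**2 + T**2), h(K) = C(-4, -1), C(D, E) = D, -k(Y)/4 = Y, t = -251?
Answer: 251/251471 - sqrt(533)/502942 ≈ 0.00095222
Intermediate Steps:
k(Y) = -4*Y
h(K) = -4
1/(x(151 - 1*105, h(-2)) + k(t)) = 1/(sqrt((151 - 1*105)**2 + (-4)**2) - 4*(-251)) = 1/(sqrt((151 - 105)**2 + 16) + 1004) = 1/(sqrt(46**2 + 16) + 1004) = 1/(sqrt(2116 + 16) + 1004) = 1/(sqrt(2132) + 1004) = 1/(2*sqrt(533) + 1004) = 1/(1004 + 2*sqrt(533))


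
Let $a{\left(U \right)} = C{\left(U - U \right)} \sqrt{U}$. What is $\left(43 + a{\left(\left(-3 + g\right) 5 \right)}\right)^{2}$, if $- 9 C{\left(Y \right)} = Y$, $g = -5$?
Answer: $1849$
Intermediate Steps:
$C{\left(Y \right)} = - \frac{Y}{9}$
$a{\left(U \right)} = 0$ ($a{\left(U \right)} = - \frac{U - U}{9} \sqrt{U} = \left(- \frac{1}{9}\right) 0 \sqrt{U} = 0 \sqrt{U} = 0$)
$\left(43 + a{\left(\left(-3 + g\right) 5 \right)}\right)^{2} = \left(43 + 0\right)^{2} = 43^{2} = 1849$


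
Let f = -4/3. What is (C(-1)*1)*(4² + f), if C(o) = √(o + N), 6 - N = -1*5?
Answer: 44*√10/3 ≈ 46.380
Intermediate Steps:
N = 11 (N = 6 - (-1)*5 = 6 - 1*(-5) = 6 + 5 = 11)
f = -4/3 (f = -4*⅓ = -4/3 ≈ -1.3333)
C(o) = √(11 + o) (C(o) = √(o + 11) = √(11 + o))
(C(-1)*1)*(4² + f) = (√(11 - 1)*1)*(4² - 4/3) = (√10*1)*(16 - 4/3) = √10*(44/3) = 44*√10/3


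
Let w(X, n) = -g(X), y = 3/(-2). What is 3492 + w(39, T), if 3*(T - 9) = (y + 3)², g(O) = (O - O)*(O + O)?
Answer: 3492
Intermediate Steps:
y = -3/2 (y = 3*(-½) = -3/2 ≈ -1.5000)
g(O) = 0 (g(O) = 0*(2*O) = 0)
T = 39/4 (T = 9 + (-3/2 + 3)²/3 = 9 + (3/2)²/3 = 9 + (⅓)*(9/4) = 9 + ¾ = 39/4 ≈ 9.7500)
w(X, n) = 0 (w(X, n) = -1*0 = 0)
3492 + w(39, T) = 3492 + 0 = 3492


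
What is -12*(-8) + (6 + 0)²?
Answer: 132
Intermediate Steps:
-12*(-8) + (6 + 0)² = 96 + 6² = 96 + 36 = 132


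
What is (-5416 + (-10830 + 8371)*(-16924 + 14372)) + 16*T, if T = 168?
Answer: 6272640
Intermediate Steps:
(-5416 + (-10830 + 8371)*(-16924 + 14372)) + 16*T = (-5416 + (-10830 + 8371)*(-16924 + 14372)) + 16*168 = (-5416 - 2459*(-2552)) + 2688 = (-5416 + 6275368) + 2688 = 6269952 + 2688 = 6272640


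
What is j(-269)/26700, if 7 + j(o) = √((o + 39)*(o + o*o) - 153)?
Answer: -7/26700 + I*√16581313/26700 ≈ -0.00026217 + 0.15251*I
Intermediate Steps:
j(o) = -7 + √(-153 + (39 + o)*(o + o²)) (j(o) = -7 + √((o + 39)*(o + o*o) - 153) = -7 + √((39 + o)*(o + o²) - 153) = -7 + √(-153 + (39 + o)*(o + o²)))
j(-269)/26700 = (-7 + √(-153 + (-269)³ + 39*(-269) + 40*(-269)²))/26700 = (-7 + √(-153 - 19465109 - 10491 + 40*72361))*(1/26700) = (-7 + √(-153 - 19465109 - 10491 + 2894440))*(1/26700) = (-7 + √(-16581313))*(1/26700) = (-7 + I*√16581313)*(1/26700) = -7/26700 + I*√16581313/26700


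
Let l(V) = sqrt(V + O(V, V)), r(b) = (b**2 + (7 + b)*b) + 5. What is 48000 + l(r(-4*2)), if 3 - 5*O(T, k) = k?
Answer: 48000 + sqrt(1555)/5 ≈ 48008.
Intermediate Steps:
O(T, k) = 3/5 - k/5
r(b) = 5 + b**2 + b*(7 + b) (r(b) = (b**2 + b*(7 + b)) + 5 = 5 + b**2 + b*(7 + b))
l(V) = sqrt(3/5 + 4*V/5) (l(V) = sqrt(V + (3/5 - V/5)) = sqrt(3/5 + 4*V/5))
48000 + l(r(-4*2)) = 48000 + sqrt(15 + 20*(5 + 2*(-4*2)**2 + 7*(-4*2)))/5 = 48000 + sqrt(15 + 20*(5 + 2*(-8)**2 + 7*(-8)))/5 = 48000 + sqrt(15 + 20*(5 + 2*64 - 56))/5 = 48000 + sqrt(15 + 20*(5 + 128 - 56))/5 = 48000 + sqrt(15 + 20*77)/5 = 48000 + sqrt(15 + 1540)/5 = 48000 + sqrt(1555)/5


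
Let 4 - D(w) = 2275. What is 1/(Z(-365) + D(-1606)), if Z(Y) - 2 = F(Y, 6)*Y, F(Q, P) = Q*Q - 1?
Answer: -1/48629029 ≈ -2.0564e-8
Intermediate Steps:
D(w) = -2271 (D(w) = 4 - 1*2275 = 4 - 2275 = -2271)
F(Q, P) = -1 + Q² (F(Q, P) = Q² - 1 = -1 + Q²)
Z(Y) = 2 + Y*(-1 + Y²) (Z(Y) = 2 + (-1 + Y²)*Y = 2 + Y*(-1 + Y²))
1/(Z(-365) + D(-1606)) = 1/((2 + (-365)³ - 1*(-365)) - 2271) = 1/((2 - 48627125 + 365) - 2271) = 1/(-48626758 - 2271) = 1/(-48629029) = -1/48629029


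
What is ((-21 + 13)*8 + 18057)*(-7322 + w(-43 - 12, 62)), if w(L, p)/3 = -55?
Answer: -134713591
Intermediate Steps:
w(L, p) = -165 (w(L, p) = 3*(-55) = -165)
((-21 + 13)*8 + 18057)*(-7322 + w(-43 - 12, 62)) = ((-21 + 13)*8 + 18057)*(-7322 - 165) = (-8*8 + 18057)*(-7487) = (-64 + 18057)*(-7487) = 17993*(-7487) = -134713591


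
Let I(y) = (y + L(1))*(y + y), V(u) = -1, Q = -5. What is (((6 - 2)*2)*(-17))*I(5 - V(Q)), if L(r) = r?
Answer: -11424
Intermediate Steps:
I(y) = 2*y*(1 + y) (I(y) = (y + 1)*(y + y) = (1 + y)*(2*y) = 2*y*(1 + y))
(((6 - 2)*2)*(-17))*I(5 - V(Q)) = (((6 - 2)*2)*(-17))*(2*(5 - 1*(-1))*(1 + (5 - 1*(-1)))) = ((4*2)*(-17))*(2*(5 + 1)*(1 + (5 + 1))) = (8*(-17))*(2*6*(1 + 6)) = -272*6*7 = -136*84 = -11424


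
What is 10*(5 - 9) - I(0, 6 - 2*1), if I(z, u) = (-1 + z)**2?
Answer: -41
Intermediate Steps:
10*(5 - 9) - I(0, 6 - 2*1) = 10*(5 - 9) - (-1 + 0)**2 = 10*(-4) - 1*(-1)**2 = -40 - 1*1 = -40 - 1 = -41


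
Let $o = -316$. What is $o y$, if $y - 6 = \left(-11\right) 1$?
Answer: $1580$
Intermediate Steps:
$y = -5$ ($y = 6 - 11 = -5$)
$o y = \left(-316\right) \left(-5\right) = 1580$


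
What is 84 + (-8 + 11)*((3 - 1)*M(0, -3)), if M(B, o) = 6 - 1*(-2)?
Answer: 132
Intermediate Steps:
M(B, o) = 8 (M(B, o) = 6 + 2 = 8)
84 + (-8 + 11)*((3 - 1)*M(0, -3)) = 84 + (-8 + 11)*((3 - 1)*8) = 84 + 3*(2*8) = 84 + 3*16 = 84 + 48 = 132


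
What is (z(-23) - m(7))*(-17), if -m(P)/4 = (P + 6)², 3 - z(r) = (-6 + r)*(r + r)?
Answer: 11135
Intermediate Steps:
z(r) = 3 - 2*r*(-6 + r) (z(r) = 3 - (-6 + r)*(r + r) = 3 - (-6 + r)*2*r = 3 - 2*r*(-6 + r))
m(P) = -4*(6 + P)² (m(P) = -4*(P + 6)² = -4*(6 + P)²)
(z(-23) - m(7))*(-17) = ((3 - 2*(-23)² + 12*(-23)) - (-4)*(6 + 7)²)*(-17) = ((3 - 2*529 - 276) - (-4)*13²)*(-17) = ((3 - 1058 - 276) - (-4)*169)*(-17) = (-1331 - 1*(-676))*(-17) = (-1331 + 676)*(-17) = -655*(-17) = 11135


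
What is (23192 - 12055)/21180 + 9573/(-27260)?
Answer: 1260481/7217085 ≈ 0.17465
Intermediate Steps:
(23192 - 12055)/21180 + 9573/(-27260) = 11137*(1/21180) + 9573*(-1/27260) = 11137/21180 - 9573/27260 = 1260481/7217085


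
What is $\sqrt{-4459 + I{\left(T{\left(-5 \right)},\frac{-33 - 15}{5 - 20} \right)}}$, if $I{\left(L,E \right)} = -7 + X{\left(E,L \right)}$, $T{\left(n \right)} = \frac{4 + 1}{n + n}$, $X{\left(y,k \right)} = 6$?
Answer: $2 i \sqrt{1115} \approx 66.783 i$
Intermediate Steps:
$T{\left(n \right)} = \frac{5}{2 n}$
$I{\left(L,E \right)} = -1$ ($I{\left(L,E \right)} = -7 + 6 = -1$)
$\sqrt{-4459 + I{\left(T{\left(-5 \right)},\frac{-33 - 15}{5 - 20} \right)}} = \sqrt{-4459 - 1} = \sqrt{-4460} = 2 i \sqrt{1115}$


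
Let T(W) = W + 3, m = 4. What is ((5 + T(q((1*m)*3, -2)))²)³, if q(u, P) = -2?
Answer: 46656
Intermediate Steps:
T(W) = 3 + W
((5 + T(q((1*m)*3, -2)))²)³ = ((5 + (3 - 2))²)³ = ((5 + 1)²)³ = (6²)³ = 36³ = 46656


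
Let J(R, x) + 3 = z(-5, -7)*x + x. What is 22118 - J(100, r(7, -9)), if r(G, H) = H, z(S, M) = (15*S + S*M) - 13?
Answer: 21653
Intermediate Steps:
z(S, M) = -13 + 15*S + M*S (z(S, M) = (15*S + M*S) - 13 = -13 + 15*S + M*S)
J(R, x) = -3 - 52*x (J(R, x) = -3 + ((-13 + 15*(-5) - 7*(-5))*x + x) = -3 + ((-13 - 75 + 35)*x + x) = -3 + (-53*x + x) = -3 - 52*x)
22118 - J(100, r(7, -9)) = 22118 - (-3 - 52*(-9)) = 22118 - (-3 + 468) = 22118 - 1*465 = 22118 - 465 = 21653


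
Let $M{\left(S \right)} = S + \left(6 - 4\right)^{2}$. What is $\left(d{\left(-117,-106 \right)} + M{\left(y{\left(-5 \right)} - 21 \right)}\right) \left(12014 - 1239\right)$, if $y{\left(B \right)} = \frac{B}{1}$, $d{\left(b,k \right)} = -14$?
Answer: $-387900$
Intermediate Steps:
$y{\left(B \right)} = B$ ($y{\left(B \right)} = B 1 = B$)
$M{\left(S \right)} = 4 + S$ ($M{\left(S \right)} = S + 2^{2} = S + 4 = 4 + S$)
$\left(d{\left(-117,-106 \right)} + M{\left(y{\left(-5 \right)} - 21 \right)}\right) \left(12014 - 1239\right) = \left(-14 + \left(4 - 26\right)\right) \left(12014 - 1239\right) = \left(-14 + \left(4 - 26\right)\right) 10775 = \left(-14 - 22\right) 10775 = \left(-36\right) 10775 = -387900$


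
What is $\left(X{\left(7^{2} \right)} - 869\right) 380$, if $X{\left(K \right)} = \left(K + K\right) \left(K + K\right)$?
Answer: $3319300$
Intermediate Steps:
$X{\left(K \right)} = 4 K^{2}$ ($X{\left(K \right)} = 2 K 2 K = 4 K^{2}$)
$\left(X{\left(7^{2} \right)} - 869\right) 380 = \left(4 \left(7^{2}\right)^{2} - 869\right) 380 = \left(4 \cdot 49^{2} - 869\right) 380 = \left(4 \cdot 2401 - 869\right) 380 = \left(9604 - 869\right) 380 = 8735 \cdot 380 = 3319300$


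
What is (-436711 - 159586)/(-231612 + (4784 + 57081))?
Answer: 596297/169747 ≈ 3.5129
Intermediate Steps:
(-436711 - 159586)/(-231612 + (4784 + 57081)) = -596297/(-231612 + 61865) = -596297/(-169747) = -596297*(-1/169747) = 596297/169747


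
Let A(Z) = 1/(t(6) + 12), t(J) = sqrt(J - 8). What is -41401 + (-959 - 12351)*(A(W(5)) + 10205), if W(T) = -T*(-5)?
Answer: (-135869951*sqrt(2) + 1630452722*I)/(sqrt(2) - 12*I) ≈ -1.3587e+8 + 128.93*I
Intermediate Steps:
W(T) = 5*T
t(J) = sqrt(-8 + J)
A(Z) = 1/(12 + I*sqrt(2)) (A(Z) = 1/(sqrt(-8 + 6) + 12) = 1/(sqrt(-2) + 12) = 1/(I*sqrt(2) + 12) = 1/(12 + I*sqrt(2)))
-41401 + (-959 - 12351)*(A(W(5)) + 10205) = -41401 + (-959 - 12351)*((6/73 - I*sqrt(2)/146) + 10205) = -41401 - 13310*(744971/73 - I*sqrt(2)/146) = -41401 + (-9915564010/73 + 6655*I*sqrt(2)/73) = -9918586283/73 + 6655*I*sqrt(2)/73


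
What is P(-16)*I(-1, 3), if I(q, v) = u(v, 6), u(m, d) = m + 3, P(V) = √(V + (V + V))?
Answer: 24*I*√3 ≈ 41.569*I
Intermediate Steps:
P(V) = √3*√V (P(V) = √(V + 2*V) = √(3*V) = √3*√V)
u(m, d) = 3 + m
I(q, v) = 3 + v
P(-16)*I(-1, 3) = (√3*√(-16))*(3 + 3) = (√3*(4*I))*6 = (4*I*√3)*6 = 24*I*√3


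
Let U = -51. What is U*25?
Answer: -1275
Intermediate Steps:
U*25 = -51*25 = -1275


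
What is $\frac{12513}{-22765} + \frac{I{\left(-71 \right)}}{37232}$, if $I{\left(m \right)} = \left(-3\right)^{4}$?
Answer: $- \frac{464040051}{847586480} \approx -0.54748$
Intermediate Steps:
$I{\left(m \right)} = 81$
$\frac{12513}{-22765} + \frac{I{\left(-71 \right)}}{37232} = \frac{12513}{-22765} + \frac{81}{37232} = 12513 \left(- \frac{1}{22765}\right) + 81 \cdot \frac{1}{37232} = - \frac{12513}{22765} + \frac{81}{37232} = - \frac{464040051}{847586480}$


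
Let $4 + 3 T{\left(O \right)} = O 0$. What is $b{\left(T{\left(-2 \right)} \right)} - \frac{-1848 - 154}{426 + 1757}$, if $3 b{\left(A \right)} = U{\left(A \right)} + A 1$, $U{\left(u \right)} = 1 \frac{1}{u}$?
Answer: $\frac{17497}{78588} \approx 0.22264$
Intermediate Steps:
$T{\left(O \right)} = - \frac{4}{3}$ ($T{\left(O \right)} = - \frac{4}{3} + \frac{O 0}{3} = - \frac{4}{3} + \frac{1}{3} \cdot 0 = - \frac{4}{3} + 0 = - \frac{4}{3}$)
$U{\left(u \right)} = \frac{1}{u}$
$b{\left(A \right)} = \frac{A}{3} + \frac{1}{3 A}$ ($b{\left(A \right)} = \frac{\frac{1}{A} + A 1}{3} = \frac{\frac{1}{A} + A}{3} = \frac{A + \frac{1}{A}}{3} = \frac{A}{3} + \frac{1}{3 A}$)
$b{\left(T{\left(-2 \right)} \right)} - \frac{-1848 - 154}{426 + 1757} = \frac{1 + \left(- \frac{4}{3}\right)^{2}}{3 \left(- \frac{4}{3}\right)} - \frac{-1848 - 154}{426 + 1757} = \frac{1}{3} \left(- \frac{3}{4}\right) \left(1 + \frac{16}{9}\right) - - \frac{2002}{2183} = \frac{1}{3} \left(- \frac{3}{4}\right) \frac{25}{9} - \left(-2002\right) \frac{1}{2183} = - \frac{25}{36} - - \frac{2002}{2183} = - \frac{25}{36} + \frac{2002}{2183} = \frac{17497}{78588}$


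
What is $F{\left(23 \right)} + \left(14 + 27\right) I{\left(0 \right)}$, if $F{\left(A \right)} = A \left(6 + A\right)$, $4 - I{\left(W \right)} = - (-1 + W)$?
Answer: $790$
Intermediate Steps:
$I{\left(W \right)} = 3 + W$ ($I{\left(W \right)} = 4 - - (-1 + W) = 4 - \left(1 - W\right) = 4 + \left(-1 + W\right) = 3 + W$)
$F{\left(23 \right)} + \left(14 + 27\right) I{\left(0 \right)} = 23 \left(6 + 23\right) + \left(14 + 27\right) \left(3 + 0\right) = 23 \cdot 29 + 41 \cdot 3 = 667 + 123 = 790$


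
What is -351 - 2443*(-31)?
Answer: 75382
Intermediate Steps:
-351 - 2443*(-31) = -351 - 349*(-217) = -351 + 75733 = 75382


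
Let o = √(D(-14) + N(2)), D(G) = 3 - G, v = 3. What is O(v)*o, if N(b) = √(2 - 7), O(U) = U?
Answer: 3*√(17 + I*√5) ≈ 12.396 + 0.81174*I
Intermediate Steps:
N(b) = I*√5 (N(b) = √(-5) = I*√5)
o = √(17 + I*√5) (o = √((3 - 1*(-14)) + I*√5) = √((3 + 14) + I*√5) = √(17 + I*√5) ≈ 4.132 + 0.27058*I)
O(v)*o = 3*√(17 + I*√5)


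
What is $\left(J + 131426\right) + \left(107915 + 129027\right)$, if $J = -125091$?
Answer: $243277$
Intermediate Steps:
$\left(J + 131426\right) + \left(107915 + 129027\right) = \left(-125091 + 131426\right) + \left(107915 + 129027\right) = 6335 + 236942 = 243277$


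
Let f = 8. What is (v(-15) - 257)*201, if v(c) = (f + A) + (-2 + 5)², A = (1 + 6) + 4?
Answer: -46029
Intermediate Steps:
A = 11 (A = 7 + 4 = 11)
v(c) = 28 (v(c) = (8 + 11) + (-2 + 5)² = 19 + 3² = 19 + 9 = 28)
(v(-15) - 257)*201 = (28 - 257)*201 = -229*201 = -46029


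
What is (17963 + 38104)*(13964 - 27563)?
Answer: -762455133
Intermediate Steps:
(17963 + 38104)*(13964 - 27563) = 56067*(-13599) = -762455133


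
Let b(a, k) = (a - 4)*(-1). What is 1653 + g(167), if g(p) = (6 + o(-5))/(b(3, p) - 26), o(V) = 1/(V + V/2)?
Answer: 619787/375 ≈ 1652.8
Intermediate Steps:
b(a, k) = 4 - a (b(a, k) = (-4 + a)*(-1) = 4 - a)
o(V) = 2/(3*V) (o(V) = 1/(V + V*(1/2)) = 1/(V + V/2) = 1/(3*V/2) = 2/(3*V))
g(p) = -88/375 (g(p) = (6 + (2/3)/(-5))/((4 - 1*3) - 26) = (6 + (2/3)*(-1/5))/((4 - 3) - 26) = (6 - 2/15)/(1 - 26) = (88/15)/(-25) = (88/15)*(-1/25) = -88/375)
1653 + g(167) = 1653 - 88/375 = 619787/375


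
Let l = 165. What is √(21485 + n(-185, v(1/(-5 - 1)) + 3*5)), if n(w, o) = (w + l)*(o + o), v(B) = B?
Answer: 5*√7521/3 ≈ 144.54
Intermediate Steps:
n(w, o) = 2*o*(165 + w) (n(w, o) = (w + 165)*(o + o) = (165 + w)*(2*o) = 2*o*(165 + w))
√(21485 + n(-185, v(1/(-5 - 1)) + 3*5)) = √(21485 + 2*(1/(-5 - 1) + 3*5)*(165 - 185)) = √(21485 + 2*(1/(-6) + 15)*(-20)) = √(21485 + 2*(-⅙ + 15)*(-20)) = √(21485 + 2*(89/6)*(-20)) = √(21485 - 1780/3) = √(62675/3) = 5*√7521/3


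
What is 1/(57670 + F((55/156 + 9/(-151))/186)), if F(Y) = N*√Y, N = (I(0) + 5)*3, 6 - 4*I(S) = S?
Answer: 8638504640/498182562499087 - 4*√839893106/498182562499087 ≈ 1.7340e-5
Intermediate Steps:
I(S) = 3/2 - S/4
N = 39/2 (N = ((3/2 - ¼*0) + 5)*3 = ((3/2 + 0) + 5)*3 = (3/2 + 5)*3 = (13/2)*3 = 39/2 ≈ 19.500)
F(Y) = 39*√Y/2
1/(57670 + F((55/156 + 9/(-151))/186)) = 1/(57670 + 39*√((55/156 + 9/(-151))/186)/2) = 1/(57670 + 39*√((55*(1/156) + 9*(-1/151))*(1/186))/2) = 1/(57670 + 39*√((55/156 - 9/151)*(1/186))/2) = 1/(57670 + 39*√((6901/23556)*(1/186))/2) = 1/(57670 + 39*√(6901/4381416)/2) = 1/(57670 + 39*(√839893106/730236)/2) = 1/(57670 + √839893106/37448)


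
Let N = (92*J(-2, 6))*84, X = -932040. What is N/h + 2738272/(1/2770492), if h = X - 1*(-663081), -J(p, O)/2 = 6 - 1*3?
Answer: 680139993131746528/89653 ≈ 7.5864e+12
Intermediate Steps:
J(p, O) = -6 (J(p, O) = -2*(6 - 1*3) = -2*(6 - 3) = -2*3 = -6)
h = -268959 (h = -932040 - 1*(-663081) = -932040 + 663081 = -268959)
N = -46368 (N = (92*(-6))*84 = -552*84 = -46368)
N/h + 2738272/(1/2770492) = -46368/(-268959) + 2738272/(1/2770492) = -46368*(-1/268959) + 2738272/(1/2770492) = 15456/89653 + 2738272*2770492 = 15456/89653 + 7586360669824 = 680139993131746528/89653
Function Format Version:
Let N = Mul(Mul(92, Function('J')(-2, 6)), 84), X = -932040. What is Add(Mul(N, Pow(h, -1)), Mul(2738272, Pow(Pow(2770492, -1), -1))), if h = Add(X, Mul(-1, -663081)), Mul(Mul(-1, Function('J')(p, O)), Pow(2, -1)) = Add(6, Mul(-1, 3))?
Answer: Rational(680139993131746528, 89653) ≈ 7.5864e+12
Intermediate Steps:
Function('J')(p, O) = -6 (Function('J')(p, O) = Mul(-2, Add(6, Mul(-1, 3))) = Mul(-2, Add(6, -3)) = Mul(-2, 3) = -6)
h = -268959 (h = Add(-932040, Mul(-1, -663081)) = Add(-932040, 663081) = -268959)
N = -46368 (N = Mul(Mul(92, -6), 84) = Mul(-552, 84) = -46368)
Add(Mul(N, Pow(h, -1)), Mul(2738272, Pow(Pow(2770492, -1), -1))) = Add(Mul(-46368, Pow(-268959, -1)), Mul(2738272, Pow(Pow(2770492, -1), -1))) = Add(Mul(-46368, Rational(-1, 268959)), Mul(2738272, Pow(Rational(1, 2770492), -1))) = Add(Rational(15456, 89653), Mul(2738272, 2770492)) = Add(Rational(15456, 89653), 7586360669824) = Rational(680139993131746528, 89653)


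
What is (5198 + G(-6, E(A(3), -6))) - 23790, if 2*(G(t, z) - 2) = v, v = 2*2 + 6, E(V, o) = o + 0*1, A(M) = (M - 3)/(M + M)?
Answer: -18585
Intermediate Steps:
A(M) = (-3 + M)/(2*M) (A(M) = (-3 + M)/((2*M)) = (-3 + M)*(1/(2*M)) = (-3 + M)/(2*M))
E(V, o) = o (E(V, o) = o + 0 = o)
v = 10 (v = 4 + 6 = 10)
G(t, z) = 7 (G(t, z) = 2 + (½)*10 = 2 + 5 = 7)
(5198 + G(-6, E(A(3), -6))) - 23790 = (5198 + 7) - 23790 = 5205 - 23790 = -18585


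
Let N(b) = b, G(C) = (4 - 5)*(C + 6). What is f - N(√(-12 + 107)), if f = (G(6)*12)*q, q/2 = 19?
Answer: -5472 - √95 ≈ -5481.8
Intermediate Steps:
q = 38 (q = 2*19 = 38)
G(C) = -6 - C (G(C) = -(6 + C) = -6 - C)
f = -5472 (f = ((-6 - 1*6)*12)*38 = ((-6 - 6)*12)*38 = -12*12*38 = -144*38 = -5472)
f - N(√(-12 + 107)) = -5472 - √(-12 + 107) = -5472 - √95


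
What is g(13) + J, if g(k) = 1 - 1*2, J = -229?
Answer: -230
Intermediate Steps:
g(k) = -1 (g(k) = 1 - 2 = -1)
g(13) + J = -1 - 229 = -230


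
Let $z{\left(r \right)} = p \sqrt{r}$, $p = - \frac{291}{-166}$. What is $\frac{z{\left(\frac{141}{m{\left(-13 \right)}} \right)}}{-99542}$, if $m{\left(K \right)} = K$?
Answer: $- \frac{291 i \sqrt{1833}}{214811636} \approx - 5.7998 \cdot 10^{-5} i$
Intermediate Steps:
$p = \frac{291}{166}$ ($p = \left(-291\right) \left(- \frac{1}{166}\right) = \frac{291}{166} \approx 1.753$)
$z{\left(r \right)} = \frac{291 \sqrt{r}}{166}$
$\frac{z{\left(\frac{141}{m{\left(-13 \right)}} \right)}}{-99542} = \frac{\frac{291}{166} \sqrt{\frac{141}{-13}}}{-99542} = \frac{291 \sqrt{141 \left(- \frac{1}{13}\right)}}{166} \left(- \frac{1}{99542}\right) = \frac{291 \sqrt{- \frac{141}{13}}}{166} \left(- \frac{1}{99542}\right) = \frac{291 \frac{i \sqrt{1833}}{13}}{166} \left(- \frac{1}{99542}\right) = \frac{291 i \sqrt{1833}}{2158} \left(- \frac{1}{99542}\right) = - \frac{291 i \sqrt{1833}}{214811636}$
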